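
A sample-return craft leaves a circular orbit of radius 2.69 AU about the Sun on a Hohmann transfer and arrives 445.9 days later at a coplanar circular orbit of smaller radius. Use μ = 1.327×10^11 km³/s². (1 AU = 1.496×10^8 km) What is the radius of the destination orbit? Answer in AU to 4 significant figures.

In km: r₁ = 2.69 × 1.496×10^8 = 4.02424×10^8 km.
Transfer time t = 445.9 days = 3.852576×10^7 s, and t = π√(a_t³/μ).
So a_t = (μ t²/π²)^(1/3) = (1.327×10^11 × (3.852576×10^7)² / π²)^(1/3) = 2.7124×10^8 km.
Since a_t = (r₁ + r₂)/2, r₂ = 2a_t − r₁ = 2×2.7124×10^8 − 4.02424×10^8 = 1.40056×10^8 km.
In AU: r₂ = 1.40056×10^8 / 1.496×10^8 = 0.9362 AU.

r₂ = 0.9362 AU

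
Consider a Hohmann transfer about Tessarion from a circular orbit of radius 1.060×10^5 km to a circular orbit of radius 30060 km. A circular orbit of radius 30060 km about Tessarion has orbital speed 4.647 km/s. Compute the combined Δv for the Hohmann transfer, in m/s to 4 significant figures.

Δv = 1983 m/s

From the circular-orbit relation v² = μ/r at r = 30060 km: μ = v²r = (4.647)² × 30060 = 6.49134×10^5 km³/s².
Semi-major axis of the transfer orbit: a_t = (1.060×10^5 + 30060)/2 = 68030 km.
At r₁ the circular-orbit speed is v₁ = √(μ/r₁) = 2.47465 km/s.
Transfer-orbit speed at r₁ (vis-viva equation): v_a = √[μ(2/r₁ − 1/a_t)] = 1.64497 km/s.
First burn Δv₁ = |v_a − v₁| = 0.82968 km/s.
Circular speed at r₂: v₂ = √(μ/r₂) = 4.6470 km/s.
Transfer-orbit speed at r₂: v_p = √[μ(2/r₂ − 1/a_t)] = 5.8006 km/s.
Second burn Δv₂ = |v₂ − v_p| = 1.1536 km/s.
Total Δv = Δv₁ + Δv₂ = 1.983 km/s.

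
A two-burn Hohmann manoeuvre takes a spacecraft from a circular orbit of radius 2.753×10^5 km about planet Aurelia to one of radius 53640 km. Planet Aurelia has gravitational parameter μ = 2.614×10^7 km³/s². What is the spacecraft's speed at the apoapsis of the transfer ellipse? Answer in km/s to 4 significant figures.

Semi-major axis of the transfer orbit: a_t = (2.753×10^5 + 53640)/2 = 1.6447×10^5 km.
The apoapsis of the transfer ellipse is at r = 2.753×10^5 km.
Applying v² = μ(2/r − 1/a_t): v = 5.565 km/s.

v = 5.565 km/s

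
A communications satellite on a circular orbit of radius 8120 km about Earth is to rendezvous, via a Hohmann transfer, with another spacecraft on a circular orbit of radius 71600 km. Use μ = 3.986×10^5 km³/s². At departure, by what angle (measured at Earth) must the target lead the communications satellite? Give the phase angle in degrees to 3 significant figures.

φ = 105°

Transfer-ellipse semi-major axis a_t = (r₁ + r₂)/2 = (8120 + 71600)/2 = 39860 km.
The half-period of the transfer ellipse is t = π√(a_t³/μ) = 39600 s.
Target angular speed ω₂ = √(μ/r₂³) = 3.295×10^-5 rad/s.
Angle swept by the target during transfer: ω₂·t = 1.305 rad = 74.77°.
The communications satellite traverses 180° on the transfer ellipse, so the target must lead by 180° − 74.77° = 105°.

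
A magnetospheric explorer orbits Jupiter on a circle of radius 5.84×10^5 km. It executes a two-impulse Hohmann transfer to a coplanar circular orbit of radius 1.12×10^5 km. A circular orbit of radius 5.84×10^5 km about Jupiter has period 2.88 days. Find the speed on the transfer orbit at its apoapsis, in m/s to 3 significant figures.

v = 8370 m/s

From Kepler's third law T² = 4π²r³/μ at r = 5.84×10^5 km, T = 2.88 days = 2.88 × 86400 s = 2.48832×10^5 s: μ = 4π²r³/T² = 1.26995×10^8 km³/s².
Semi-major axis of the transfer orbit: a_t = (5.840×10^5 + 1.120×10^5)/2 = 3.480×10^5 km.
At apoapsis, r = 5.840×10^5 km.
From the vis-viva equation, v = √[μ(2/r − 1/a_t)] = 8.366 km/s.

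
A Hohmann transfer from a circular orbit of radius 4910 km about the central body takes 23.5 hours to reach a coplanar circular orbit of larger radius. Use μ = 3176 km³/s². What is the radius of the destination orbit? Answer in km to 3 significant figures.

r₂ = 21500 km

Transfer time t = 23.5 hours = 84600 s, and t = π√(a_t³/μ).
So a_t = (μ t²/π²)^(1/3) = (3176 × (84600)² / π²)^(1/3) = 13206 km.
Since a_t = (r₁ + r₂)/2, r₂ = 2a_t − r₁ = 2×13206 − 4910 = 21502 km.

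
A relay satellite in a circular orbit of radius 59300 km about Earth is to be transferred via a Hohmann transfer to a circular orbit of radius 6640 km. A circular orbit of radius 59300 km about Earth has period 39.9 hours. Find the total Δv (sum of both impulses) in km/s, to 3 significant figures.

Δv = 4.07 km/s

From Kepler's third law T² = 4π²r³/μ at r = 59300 km, T = 39.9 hours = 39.9 × 3600 s = 1.4364×10^5 s: μ = 4π²r³/T² = 3.99000×10^5 km³/s².
The Hohmann ellipse has a_t = (r₁ + r₂)/2 = 32970 km.
Circular speed at r₁: v₁ = √(μ/r₁) = √(3.99000×10^5/59300) = 2.594 km/s.
Transfer-orbit speed at r₁ (v² = μ(2/r − 1/a)): v_a = √[μ(2/r₁ − 1/a_t)] = 1.164 km/s.
First burn Δv₁ = |v_a − v₁| = 1.430 km/s.
At r₂, v₂ = √(μ/r₂) = 7.7518 km/s.
Transfer-orbit speed at r₂: v_p = √[μ(2/r₂ − 1/a_t)] = 10.396 km/s.
Second burn Δv₂ = |v₂ − v_p| = 2.644 km/s.
Total Δv = Δv₁ + Δv₂ = 4.074 km/s.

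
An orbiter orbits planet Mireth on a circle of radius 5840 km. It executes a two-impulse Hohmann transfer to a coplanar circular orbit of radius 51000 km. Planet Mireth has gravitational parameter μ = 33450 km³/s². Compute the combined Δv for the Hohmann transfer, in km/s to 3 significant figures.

Semi-major axis of the transfer orbit: a_t = (5840 + 51000)/2 = 28420 km.
At r₁ the circular-orbit speed is v₁ = √(μ/r₁) = 2.3933 km/s.
On the transfer ellipse at r₁, vis-viva gives v_p = √[μ(2/r₁ − 1/a_t)] = 3.2060 km/s.
First burn Δv₁ = |v_p − v₁| = 0.8127 km/s.
At r₂, v₂ = √(μ/r₂) = 0.809866 km/s.
Transfer-orbit speed at r₂: v_a = √[μ(2/r₂ − 1/a_t)] = 0.367119 km/s.
Second burn Δv₂ = |v₂ − v_a| = 0.4427 km/s.
Total Δv = Δv₁ + Δv₂ = 1.255 km/s.

Δv = 1.26 km/s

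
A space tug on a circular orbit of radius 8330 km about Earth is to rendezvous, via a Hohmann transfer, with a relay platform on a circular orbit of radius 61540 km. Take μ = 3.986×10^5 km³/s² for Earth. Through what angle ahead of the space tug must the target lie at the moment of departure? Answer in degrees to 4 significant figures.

Transfer-ellipse semi-major axis a_t = (r₁ + r₂)/2 = (8330 + 61540)/2 = 34935 km.
Transfer time t = π√(a_t³/μ) = 32492 s.
The target's mean motion on its circular orbit is ω₂ = √(μ/r₂³) = 4.1355×10^-5 rad/s.
Angle swept by the target during transfer: ω₂·t = 1.3437 rad = 76.99°.
Arrival is 180° from departure on the ellipse, so φ = 180° − 76.99° = 103.0°.

φ = 103.0°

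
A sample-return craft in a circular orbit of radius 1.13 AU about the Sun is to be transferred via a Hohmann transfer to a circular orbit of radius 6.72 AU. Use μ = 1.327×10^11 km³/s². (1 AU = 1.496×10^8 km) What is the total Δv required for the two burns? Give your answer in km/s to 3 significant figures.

Δv = 14.0 km/s

In km: r₁ = 1.13 × 1.496×10^8 = 1.69048×10^8 km; r₂ = 6.72 × 1.496×10^8 = 1.005312×10^9 km.
The Hohmann ellipse has a_t = (r₁ + r₂)/2 = 5.8718×10^8 km.
At r₁ the circular-orbit speed is v₁ = √(μ/r₁) = 28.0176 km/s.
Transfer-orbit speed at r₁ (v² = μ(2/r − 1/a)): v_p = √[μ(2/r₁ − 1/a_t)] = 36.6602 km/s.
First burn Δv₁ = |v_p − v₁| = 8.643 km/s.
Circular speed at r₂: v₂ = √(μ/r₂) = 11.489 km/s.
Transfer-orbit speed at r₂: v_a = √[μ(2/r₂ − 1/a_t)] = 6.1646 km/s.
Second burn Δv₂ = |v₂ − v_a| = 5.324 km/s.
Total Δv = Δv₁ + Δv₂ = 13.97 km/s.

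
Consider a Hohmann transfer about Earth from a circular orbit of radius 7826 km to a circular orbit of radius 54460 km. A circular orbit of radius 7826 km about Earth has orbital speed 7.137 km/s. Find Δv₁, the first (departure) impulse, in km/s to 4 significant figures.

Δv₁ = 2.301 km/s

From the circular-orbit relation v² = μ/r at r = 7826 km: μ = v²r = (7.137)² × 7826 = 3.98631×10^5 km³/s².
Transfer-ellipse semi-major axis a_t = (r₁ + r₂)/2 = (7826 + 54460)/2 = 31143 km.
Circular speed at r = 7826 km: v_c = √(μ/r) = 7.137 km/s.
Vis-viva on the transfer ellipse at r = 7826 km gives v_t = √[μ(2/r − 1/a_t)] = 9.438 km/s.
Δv₁ = |v_t − v_c| = |9.438 − 7.137| = 2.301 km/s.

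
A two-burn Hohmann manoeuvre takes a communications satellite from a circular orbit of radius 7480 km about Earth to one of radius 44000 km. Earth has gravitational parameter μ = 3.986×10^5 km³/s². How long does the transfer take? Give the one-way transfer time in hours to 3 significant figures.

Semi-major axis of the transfer orbit: a_t = (7480 + 44000)/2 = 25740 km.
By Kepler's third law the transfer-orbit period is T = 2π√(a_t³/μ), so t = T/2 = 20550 s.
Converting: 20550 s ÷ 3600 s/hour = 5.71 hours.

t = 5.71 hours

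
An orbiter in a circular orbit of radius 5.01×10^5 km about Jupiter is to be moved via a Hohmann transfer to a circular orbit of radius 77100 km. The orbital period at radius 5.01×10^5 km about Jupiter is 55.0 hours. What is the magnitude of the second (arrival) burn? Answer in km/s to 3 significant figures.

Δv₂ = 12.8 km/s

From Kepler's third law T² = 4π²r³/μ at r = 5.01×10^5 km, T = 55.0 hours = 55.0 × 3600 s = 1.980×10^5 s: μ = 4π²r³/T² = 1.26632×10^8 km³/s².
The Hohmann ellipse has a_t = (r₁ + r₂)/2 = 2.8905×10^5 km.
Circular speed at r = 77100 km: v_c = √(μ/r) = 40.53 km/s.
Transfer-orbit speed at the same r (vis-viva, a = a_t): v_t = √[μ(2/r − 1/a_t)] = 53.36 km/s.
Δv₂ = |v_t − v_c| = |53.36 − 40.53| = 12.83 km/s.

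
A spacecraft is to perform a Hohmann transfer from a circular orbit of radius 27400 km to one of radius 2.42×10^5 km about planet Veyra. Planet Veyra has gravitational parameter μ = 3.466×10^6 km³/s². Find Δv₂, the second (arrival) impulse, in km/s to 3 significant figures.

The Hohmann ellipse has a_t = (r₁ + r₂)/2 = 1.347×10^5 km.
Circular speed at r = 2.420×10^5 km: v_c = √(μ/r) = 3.7845 km/s.
Transfer-orbit speed at the same r (vis-viva, a = a_t): v_t = √[μ(2/r − 1/a_t)] = 1.7069 km/s.
Δv₂ = |v_t − v_c| = |1.7069 − 3.7845| = 2.078 km/s.

Δv₂ = 2.08 km/s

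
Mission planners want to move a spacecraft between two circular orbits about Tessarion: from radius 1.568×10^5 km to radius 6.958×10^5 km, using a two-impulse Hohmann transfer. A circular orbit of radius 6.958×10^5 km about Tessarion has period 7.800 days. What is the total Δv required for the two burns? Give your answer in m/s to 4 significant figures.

From Kepler's third law T² = 4π²r³/μ at r = 6.958×10^5 km, T = 7.800 days = 7.800 × 86400 s = 6.7392×10^5 s: μ = 4π²r³/T² = 2.92817×10^7 km³/s².
The Hohmann ellipse has a_t = (r₁ + r₂)/2 = 4.263×10^5 km.
Circular speed at r₁: v₁ = √(μ/r₁) = √(2.92817×10^7/1.568×10^5) = 13.6655 km/s.
On the transfer ellipse at r₁, v² = μ(2/r − 1/a) gives v_p = √[μ(2/r₁ − 1/a_t)] = 17.4586 km/s.
First burn Δv₁ = |v_p − v₁| = 3.793 km/s.
Circular speed at r₂: v₂ = √(μ/r₂) = 6.487 km/s.
Transfer-orbit speed at r₂: v_a = √[μ(2/r₂ − 1/a_t)] = 3.934 km/s.
Second burn Δv₂ = |v₂ − v_a| = 2.553 km/s.
Δv = Δv₁ + Δv₂ = 3.793 + 2.553 = 6.346 km/s.

Δv = 6346 m/s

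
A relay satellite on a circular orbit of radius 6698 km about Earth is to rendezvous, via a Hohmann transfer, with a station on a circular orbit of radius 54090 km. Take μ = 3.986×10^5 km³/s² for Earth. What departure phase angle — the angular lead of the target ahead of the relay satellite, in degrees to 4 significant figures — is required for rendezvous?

φ = 104.2°

Semi-major axis of the transfer orbit: a_t = (6698 + 54090)/2 = 30394 km.
The half-period of the transfer ellipse is t = π√(a_t³/μ) = 26367 s.
Target angular speed ω₂ = √(μ/r₂³) = 5.0187×10^-5 rad/s.
Angle swept by the target during transfer: ω₂·t = 1.3233 rad = 75.82°.
Arrival is 180° from departure on the ellipse, so φ = 180° − 75.82° = 104.2°.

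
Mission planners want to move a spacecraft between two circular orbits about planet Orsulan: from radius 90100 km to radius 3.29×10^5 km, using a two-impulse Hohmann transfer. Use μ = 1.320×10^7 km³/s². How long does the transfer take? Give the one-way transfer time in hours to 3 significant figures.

Transfer-ellipse semi-major axis a_t = (r₁ + r₂)/2 = (90100 + 3.290×10^5)/2 = 2.0955×10^5 km.
Transfer time t = π√(a_t³/μ) = π√((2.0955×10^5)³ / 1.320×10^7) = 82950 s.
Converting: 82950 s ÷ 3600 s/hour = 23.0 hours.

t = 23.0 hours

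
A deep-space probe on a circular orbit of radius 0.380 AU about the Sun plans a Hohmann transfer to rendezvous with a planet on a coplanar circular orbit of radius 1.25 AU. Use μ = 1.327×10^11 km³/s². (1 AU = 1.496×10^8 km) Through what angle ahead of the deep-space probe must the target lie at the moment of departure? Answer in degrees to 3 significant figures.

φ = 85.2°

In km: r₁ = 0.380 × 1.496×10^8 = 5.6848×10^7 km; r₂ = 1.25 × 1.496×10^8 = 1.870×10^8 km.
The Hohmann ellipse has a_t = (r₁ + r₂)/2 = 1.21924×10^8 km.
Transfer time t = π√(a_t³/μ) = 1.16104×10^7 s.
The target's mean motion on its circular orbit is ω₂ = √(μ/r₂³) = 1.42453×10^-7 rad/s.
Angle swept by the target during transfer: ω₂·t = 1.6539 rad = 94.76°.
Arrival is 180° from departure on the ellipse, so φ = 180° − 94.76° = 85.2°.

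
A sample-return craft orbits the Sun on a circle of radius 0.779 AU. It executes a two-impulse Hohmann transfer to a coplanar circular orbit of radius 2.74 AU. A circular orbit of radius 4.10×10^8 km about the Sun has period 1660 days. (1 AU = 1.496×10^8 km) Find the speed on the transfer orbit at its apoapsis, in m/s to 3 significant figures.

v = 12000 m/s

From Kepler's third law T² = 4π²r³/μ at r = 4.10×10^8 km, T = 1660 days = 1660 × 86400 s = 1.43424×10^8 s: μ = 4π²r³/T² = 1.32272×10^11 km³/s².
In km: r₁ = 0.779 × 1.496×10^8 = 1.165384×10^8 km; r₂ = 2.74 × 1.496×10^8 = 4.09904×10^8 km.
The Hohmann ellipse has a_t = (r₁ + r₂)/2 = 2.632212×10^8 km.
The apoapsis of the transfer ellipse is at r = 4.09904×10^8 km.
From the vis-viva equation, v = √[μ(2/r − 1/a_t)] = 11.95 km/s.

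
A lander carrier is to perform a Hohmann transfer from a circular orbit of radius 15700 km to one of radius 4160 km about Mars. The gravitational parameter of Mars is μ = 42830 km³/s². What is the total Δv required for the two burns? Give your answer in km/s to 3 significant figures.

The Hohmann ellipse has a_t = (r₁ + r₂)/2 = 9930 km.
Circular speed at r₁: v₁ = √(μ/r₁) = √(42830/15700) = 1.651674 km/s.
On the transfer ellipse at r₁, vis-viva equation gives v_a = √[μ(2/r₁ − 1/a_t)] = 1.069046 km/s.
First burn Δv₁ = |v_a − v₁| = 0.58263 km/s.
Circular speed at r₂: v₂ = √(μ/r₂) = 3.20869 km/s.
Transfer-orbit speed at r₂: v_p = √[μ(2/r₂ − 1/a_t)] = 4.03462 km/s.
Second burn Δv₂ = |v₂ − v_p| = 0.82593 km/s.
Δv = Δv₁ + Δv₂ = 0.58263 + 0.82593 = 1.409 km/s.

Δv = 1.41 km/s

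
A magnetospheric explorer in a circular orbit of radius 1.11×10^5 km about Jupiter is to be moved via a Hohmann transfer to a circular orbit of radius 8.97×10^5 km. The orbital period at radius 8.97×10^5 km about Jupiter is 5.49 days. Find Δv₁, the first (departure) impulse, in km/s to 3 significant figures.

Δv₁ = 11.3 km/s

From Kepler's third law T² = 4π²r³/μ at r = 8.97×10^5 km, T = 5.49 days = 5.49 × 86400 s = 4.74336×10^5 s: μ = 4π²r³/T² = 1.26638×10^8 km³/s².
Semi-major axis of the transfer orbit: a_t = (1.110×10^5 + 8.970×10^5)/2 = 5.040×10^5 km.
On the circular orbit at r = 1.110×10^5 km, v_c = √(μ/r) = 33.78 km/s.
Transfer-orbit speed at the same r (vis-viva, a = a_t): v_t = √[μ(2/r − 1/a_t)] = 45.06 km/s.
Δv₁ = |v_t − v_c| = |45.06 − 33.78| = 11.28 km/s.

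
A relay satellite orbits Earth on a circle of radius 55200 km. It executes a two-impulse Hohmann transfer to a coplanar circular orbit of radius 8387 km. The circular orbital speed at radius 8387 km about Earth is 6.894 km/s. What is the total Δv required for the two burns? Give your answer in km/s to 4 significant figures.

Δv = 3.497 km/s

From the circular-orbit relation v² = μ/r at r = 8387 km: μ = v²r = (6.894)² × 8387 = 3.98611×10^5 km³/s².
The Hohmann ellipse has a_t = (r₁ + r₂)/2 = 31793.5 km.
At r₁ the circular-orbit speed is v₁ = √(μ/r₁) = 2.687 km/s.
On the transfer ellipse at r₁, vis-viva equation gives v_a = √[μ(2/r₁ − 1/a_t)] = 1.380 km/s.
First burn Δv₁ = |v_a − v₁| = 1.307 km/s.
Circular speed at r₂: v₂ = √(μ/r₂) = 6.894 km/s.
Transfer-orbit speed at r₂: v_p = √[μ(2/r₂ − 1/a_t)] = 9.084 km/s.
Second burn Δv₂ = |v₂ − v_p| = 2.190 km/s.
Δv = Δv₁ + Δv₂ = 1.307 + 2.190 = 3.497 km/s.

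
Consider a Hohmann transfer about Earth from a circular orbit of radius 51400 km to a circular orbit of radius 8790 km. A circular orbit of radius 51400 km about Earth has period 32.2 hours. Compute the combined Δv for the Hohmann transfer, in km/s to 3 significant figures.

Δv = 3.35 km/s

From Kepler's third law T² = 4π²r³/μ at r = 51400 km, T = 32.2 hours = 32.2 × 3600 s = 1.1592×10^5 s: μ = 4π²r³/T² = 3.98963×10^5 km³/s².
Semi-major axis of the transfer orbit: a_t = (51400 + 8790)/2 = 30095 km.
At r₁ the circular-orbit speed is v₁ = √(μ/r₁) = 2.7860 km/s.
Transfer-orbit speed at r₁ (vis-viva): v_a = √[μ(2/r₁ − 1/a_t)] = 1.5057 km/s.
First burn Δv₁ = |v_a − v₁| = 1.2803 km/s.
At r₂, v₂ = √(μ/r₂) = 6.7371 km/s.
Transfer-orbit speed at r₂: v_p = √[μ(2/r₂ − 1/a_t)] = 8.8045 km/s.
Second burn Δv₂ = |v₂ − v_p| = 2.0674 km/s.
Total Δv = Δv₁ + Δv₂ = 3.348 km/s.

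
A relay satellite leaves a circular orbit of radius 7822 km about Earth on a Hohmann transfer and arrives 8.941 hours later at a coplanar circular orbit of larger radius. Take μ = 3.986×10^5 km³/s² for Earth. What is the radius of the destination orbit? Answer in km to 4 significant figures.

r₂ = 61610 km

Transfer time t = 8.941 hours = 32187.6 s, and t = π√(a_t³/μ).
So a_t = (μ t²/π²)^(1/3) = (3.986×10^5 × (32187.6)² / π²)^(1/3) = 34717 km.
Since a_t = (r₁ + r₂)/2, r₂ = 2a_t − r₁ = 2×34717 − 7822 = 61612 km.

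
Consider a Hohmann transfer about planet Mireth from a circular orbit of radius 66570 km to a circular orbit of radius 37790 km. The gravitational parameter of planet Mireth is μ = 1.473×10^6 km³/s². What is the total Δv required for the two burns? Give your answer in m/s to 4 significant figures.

The Hohmann ellipse has a_t = (r₁ + r₂)/2 = 52180 km.
At r₁ the circular-orbit speed is v₁ = √(μ/r₁) = 4.7039 km/s.
On the transfer ellipse at r₁, vis-viva equation gives v_a = √[μ(2/r₁ − 1/a_t)] = 4.0031 km/s.
First burn Δv₁ = |v_a − v₁| = 0.7008 km/s.
At r₂, v₂ = √(μ/r₂) = 6.2433 km/s.
Transfer-orbit speed at r₂: v_p = √[μ(2/r₂ − 1/a_t)] = 7.0518 km/s.
Second burn Δv₂ = |v₂ − v_p| = 0.8085 km/s.
Δv = Δv₁ + Δv₂ = 0.7008 + 0.8085 = 1.509 km/s.

Δv = 1509 m/s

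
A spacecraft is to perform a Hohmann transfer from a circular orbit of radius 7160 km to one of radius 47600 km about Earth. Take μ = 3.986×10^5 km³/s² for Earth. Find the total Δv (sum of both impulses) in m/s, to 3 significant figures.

Transfer-ellipse semi-major axis a_t = (r₁ + r₂)/2 = (7160 + 47600)/2 = 27380 km.
Circular speed at r₁: v₁ = √(μ/r₁) = √(3.986×10^5/7160) = 7.461 km/s.
On the transfer ellipse at r₁, vis-viva gives v_p = √[μ(2/r₁ − 1/a_t)] = 9.838 km/s.
First burn Δv₁ = |v_p − v₁| = 2.377 km/s.
Circular speed at r₂: v₂ = √(μ/r₂) = 2.894 km/s.
Transfer-orbit speed at r₂: v_a = √[μ(2/r₂ − 1/a_t)] = 1.480 km/s.
Second burn Δv₂ = |v₂ − v_a| = 1.414 km/s.
Δv = Δv₁ + Δv₂ = 2.377 + 1.414 = 3.791 km/s.

Δv = 3790 m/s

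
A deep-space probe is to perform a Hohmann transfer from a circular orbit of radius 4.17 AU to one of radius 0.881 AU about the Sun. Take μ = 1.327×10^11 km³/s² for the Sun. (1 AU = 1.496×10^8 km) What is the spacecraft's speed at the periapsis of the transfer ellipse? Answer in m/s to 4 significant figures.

v = 40770 m/s

In km: r₁ = 4.17 × 1.496×10^8 = 6.23832×10^8 km; r₂ = 0.881 × 1.496×10^8 = 1.317976×10^8 km.
The Hohmann ellipse has a_t = (r₁ + r₂)/2 = 3.778148×10^8 km.
The periapsis of the transfer ellipse is at r = 1.317976×10^8 km.
Vis-viva: v = √[μ(2/r − 1/a_t)] = √[1.327×10^11 × (2/1.317976×10^8 − 1/3.778148×10^8)] = 40.77 km/s.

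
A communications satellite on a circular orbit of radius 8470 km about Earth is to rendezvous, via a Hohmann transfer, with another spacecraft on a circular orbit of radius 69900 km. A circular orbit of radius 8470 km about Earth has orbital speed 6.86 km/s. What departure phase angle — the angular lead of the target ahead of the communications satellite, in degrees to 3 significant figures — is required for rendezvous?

From the circular-orbit relation v² = μ/r at r = 8470 km: μ = v²r = (6.86)² × 8470 = 3.98595×10^5 km³/s².
Transfer-ellipse semi-major axis a_t = (r₁ + r₂)/2 = (8470 + 69900)/2 = 39185 km.
Transfer time t = π√(a_t³/μ) = 38600 s.
Target angular speed ω₂ = √(μ/r₂³) = 3.416×10^-5 rad/s.
Angle swept by the target during transfer: ω₂·t = 1.3186 rad = 75.55°.
The communications satellite traverses 180° on the transfer ellipse, so the target must lead by 180° − 75.55° = 104°.

φ = 104°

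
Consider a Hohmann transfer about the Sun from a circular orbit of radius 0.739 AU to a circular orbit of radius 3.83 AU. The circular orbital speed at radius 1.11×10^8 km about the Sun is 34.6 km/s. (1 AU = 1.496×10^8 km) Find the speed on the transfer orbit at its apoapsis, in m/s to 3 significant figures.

From the circular-orbit relation v² = μ/r at r = 1.11×10^8 km: μ = v²r = (34.6)² × 1.11×10^8 = 1.32885×10^11 km³/s².
In km: r₁ = 0.739 × 1.496×10^8 = 1.105544×10^8 km; r₂ = 3.83 × 1.496×10^8 = 5.72968×10^8 km.
Transfer-ellipse semi-major axis a_t = (r₁ + r₂)/2 = (1.105544×10^8 + 5.72968×10^8)/2 = 3.417612×10^8 km.
The apoapsis of the transfer ellipse is at r = 5.72968×10^8 km.
From the vis-viva equation, v = √[μ(2/r − 1/a_t)] = 8.662 km/s.

v = 8660 m/s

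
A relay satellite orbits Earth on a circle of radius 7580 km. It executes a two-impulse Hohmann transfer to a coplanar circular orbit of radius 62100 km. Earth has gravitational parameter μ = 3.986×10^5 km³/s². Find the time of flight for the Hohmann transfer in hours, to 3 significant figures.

Semi-major axis of the transfer orbit: a_t = (7580 + 62100)/2 = 34840 km.
Transfer time t = π√(a_t³/μ) = π√((34840)³ / 3.986×10^5) = 32360 s.
Converting: 32360 s ÷ 3600 s/hour = 8.99 hours.

t = 8.99 hours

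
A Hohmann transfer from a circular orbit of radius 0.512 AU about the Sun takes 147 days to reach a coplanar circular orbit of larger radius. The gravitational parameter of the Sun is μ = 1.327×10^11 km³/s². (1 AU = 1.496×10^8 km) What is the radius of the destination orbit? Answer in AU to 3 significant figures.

In km: r₁ = 0.512 × 1.496×10^8 = 7.65952×10^7 km.
Transfer time t = 147 days = 1.27008×10^7 s, and t = π√(a_t³/μ).
So a_t = (μ t²/π²)^(1/3) = (1.327×10^11 × (1.27008×10^7)² / π²)^(1/3) = 1.2944×10^8 km.
Since a_t = (r₁ + r₂)/2, r₂ = 2a_t − r₁ = 2×1.2944×10^8 − 7.65952×10^7 = 1.822848×10^8 km.
In AU: r₂ = 1.822848×10^8 / 1.496×10^8 = 1.22 AU.

r₂ = 1.22 AU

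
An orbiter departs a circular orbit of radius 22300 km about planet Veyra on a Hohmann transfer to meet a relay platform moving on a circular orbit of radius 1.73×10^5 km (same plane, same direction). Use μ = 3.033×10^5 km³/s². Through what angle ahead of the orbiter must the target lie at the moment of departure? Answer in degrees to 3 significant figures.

φ = 104°

Transfer-ellipse semi-major axis a_t = (r₁ + r₂)/2 = (22300 + 1.730×10^5)/2 = 97650 km.
Transfer time t = π√(a_t³/μ) = 1.7407×10^5 s.
Target angular speed ω₂ = √(μ/r₂³) = 7.6536×10^-6 rad/s.
Angle swept by the target during transfer: ω₂·t = 1.33226 rad = 76.33°.
The orbiter traverses 180° on the transfer ellipse, so the target must lead by 180° − 76.33° = 104°.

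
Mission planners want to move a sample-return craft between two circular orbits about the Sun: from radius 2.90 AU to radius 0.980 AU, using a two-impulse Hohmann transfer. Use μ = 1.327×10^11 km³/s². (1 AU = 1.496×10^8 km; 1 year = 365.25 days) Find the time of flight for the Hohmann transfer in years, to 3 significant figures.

In km: r₁ = 2.90 × 1.496×10^8 = 4.3384×10^8 km; r₂ = 0.980 × 1.496×10^8 = 1.46608×10^8 km.
The Hohmann ellipse has a_t = (r₁ + r₂)/2 = 2.90224×10^8 km.
Transfer time t = π√(a_t³/μ) = π√((2.90224×10^8)³ / 1.327×10^11) = 4.264×10^7 s.
Converting: 4.264×10^7 s ÷ 3.15576×10^7 s/year (365.25 × 86400) = 1.35 years.

t = 1.35 years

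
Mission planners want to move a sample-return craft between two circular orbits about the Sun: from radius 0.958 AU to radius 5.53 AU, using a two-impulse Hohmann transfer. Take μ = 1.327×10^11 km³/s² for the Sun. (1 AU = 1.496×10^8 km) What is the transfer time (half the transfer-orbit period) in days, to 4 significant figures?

t = 1067 days

In km: r₁ = 0.958 × 1.496×10^8 = 1.433168×10^8 km; r₂ = 5.53 × 1.496×10^8 = 8.27288×10^8 km.
Transfer-ellipse semi-major axis a_t = (r₁ + r₂)/2 = (1.433168×10^8 + 8.27288×10^8)/2 = 4.853024×10^8 km.
Transfer time t = π√(a_t³/μ) = π√((4.853024×10^8)³ / 1.327×10^11) = 9.220×10^7 s.
Converting: 9.220×10^7 s ÷ 86400 s/day = 1067 days.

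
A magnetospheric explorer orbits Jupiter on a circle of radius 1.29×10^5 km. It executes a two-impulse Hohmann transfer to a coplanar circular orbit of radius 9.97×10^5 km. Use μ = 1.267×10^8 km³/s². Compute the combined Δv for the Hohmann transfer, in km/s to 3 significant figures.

The Hohmann ellipse has a_t = (r₁ + r₂)/2 = 5.630×10^5 km.
Circular speed at r₁: v₁ = √(μ/r₁) = √(1.267×10^8/1.290×10^5) = 31.340 km/s.
On the transfer ellipse at r₁, v² = μ(2/r − 1/a) gives v_p = √[μ(2/r₁ − 1/a_t)] = 41.705 km/s.
First burn Δv₁ = |v_p − v₁| = 10.365 km/s.
At r₂, v₂ = √(μ/r₂) = 11.273 km/s.
Transfer-orbit speed at r₂: v_a = √[μ(2/r₂ − 1/a_t)] = 5.3961 km/s.
Second burn Δv₂ = |v₂ − v_a| = 5.8769 km/s.
Δv = Δv₁ + Δv₂ = 10.365 + 5.8769 = 16.24 km/s.

Δv = 16.2 km/s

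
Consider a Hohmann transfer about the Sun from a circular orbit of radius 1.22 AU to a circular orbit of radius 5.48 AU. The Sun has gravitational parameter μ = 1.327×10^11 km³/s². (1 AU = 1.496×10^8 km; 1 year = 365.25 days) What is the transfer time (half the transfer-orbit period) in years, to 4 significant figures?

In km: r₁ = 1.22 × 1.496×10^8 = 1.82512×10^8 km; r₂ = 5.48 × 1.496×10^8 = 8.19808×10^8 km.
The Hohmann ellipse has a_t = (r₁ + r₂)/2 = 5.0116×10^8 km.
Transfer time t = π√(a_t³/μ) = π√((5.0116×10^8)³ / 1.327×10^11) = 9.676×10^7 s.
Converting: 9.676×10^7 s ÷ 3.15576×10^7 s/year (365.25 × 86400) = 3.066 years.

t = 3.066 years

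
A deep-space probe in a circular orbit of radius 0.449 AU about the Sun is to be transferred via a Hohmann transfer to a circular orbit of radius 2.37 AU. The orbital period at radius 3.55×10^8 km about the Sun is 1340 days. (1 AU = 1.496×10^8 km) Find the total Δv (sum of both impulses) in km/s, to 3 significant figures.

From Kepler's third law T² = 4π²r³/μ at r = 3.55×10^8 km, T = 1340 days = 1340 × 86400 s = 1.15776×10^8 s: μ = 4π²r³/T² = 1.31767×10^11 km³/s².
In km: r₁ = 0.449 × 1.496×10^8 = 6.71704×10^7 km; r₂ = 2.37 × 1.496×10^8 = 3.54552×10^8 km.
Semi-major axis of the transfer orbit: a_t = (6.71704×10^7 + 3.54552×10^8)/2 = 2.108612×10^8 km.
Circular speed at r₁: v₁ = √(μ/r₁) = √(1.31767×10^11/6.71704×10^7) = 44.29 km/s.
Transfer-orbit speed at r₁ (vis-viva): v_p = √[μ(2/r₁ − 1/a_t)] = 57.43 km/s.
First burn Δv₁ = |v_p − v₁| = 13.14 km/s.
At r₂, v₂ = √(μ/r₂) = 19.278 km/s.
Transfer-orbit speed at r₂: v_a = √[μ(2/r₂ − 1/a_t)] = 10.881 km/s.
Second burn Δv₂ = |v₂ − v_a| = 8.397 km/s.
Total Δv = Δv₁ + Δv₂ = 21.54 km/s.

Δv = 21.5 km/s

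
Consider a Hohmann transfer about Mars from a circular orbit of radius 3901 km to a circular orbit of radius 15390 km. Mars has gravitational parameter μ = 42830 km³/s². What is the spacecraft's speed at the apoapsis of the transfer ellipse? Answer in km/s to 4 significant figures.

v = 1.061 km/s

Semi-major axis of the transfer orbit: a_t = (3901 + 15390)/2 = 9645.5 km.
At apoapsis, r = 15390 km.
Vis-viva: v = √[μ(2/r − 1/a_t)] = √[42830 × (2/15390 − 1/9645.5)] = 1.061 km/s.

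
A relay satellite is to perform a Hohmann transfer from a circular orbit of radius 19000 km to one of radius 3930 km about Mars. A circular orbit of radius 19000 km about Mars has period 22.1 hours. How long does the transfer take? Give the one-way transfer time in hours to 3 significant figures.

t = 5.18 hours

From Kepler's third law T² = 4π²r³/μ at r = 19000 km, T = 22.1 hours = 22.1 × 3600 s = 79560 s: μ = 4π²r³/T² = 42779.0 km³/s².
Transfer-ellipse semi-major axis a_t = (r₁ + r₂)/2 = (19000 + 3930)/2 = 11465 km.
Transfer time t = π√(a_t³/μ) = π√((11465)³ / 42779.0) = 18650 s.
Converting: 18650 s ÷ 3600 s/hour = 5.18 hours.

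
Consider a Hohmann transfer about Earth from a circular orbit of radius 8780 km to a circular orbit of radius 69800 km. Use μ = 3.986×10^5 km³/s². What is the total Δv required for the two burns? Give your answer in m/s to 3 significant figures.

Δv = 3500 m/s

Semi-major axis of the transfer orbit: a_t = (8780 + 69800)/2 = 39290 km.
At r₁ the circular-orbit speed is v₁ = √(μ/r₁) = 6.738 km/s.
On the transfer ellipse at r₁, vis-viva equation gives v_p = √[μ(2/r₁ − 1/a_t)] = 8.981 km/s.
First burn Δv₁ = |v_p − v₁| = 2.243 km/s.
Circular speed at r₂: v₂ = √(μ/r₂) = 2.390 km/s.
Transfer-orbit speed at r₂: v_a = √[μ(2/r₂ − 1/a_t)] = 1.130 km/s.
Second burn Δv₂ = |v₂ − v_a| = 1.260 km/s.
Δv = Δv₁ + Δv₂ = 2.243 + 1.260 = 3.503 km/s.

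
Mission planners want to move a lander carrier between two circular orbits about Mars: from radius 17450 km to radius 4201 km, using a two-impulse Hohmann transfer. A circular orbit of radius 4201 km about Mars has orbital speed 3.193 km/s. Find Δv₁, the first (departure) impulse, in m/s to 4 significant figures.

From the circular-orbit relation v² = μ/r at r = 4201 km: μ = v²r = (3.193)² × 4201 = 42830.2 km³/s².
Transfer-ellipse semi-major axis a_t = (r₁ + r₂)/2 = (17450 + 4201)/2 = 10825.5 km.
On the circular orbit at r = 17450 km, v_c = √(μ/r) = 1.5667 km/s.
Vis-viva on the transfer ellipse at r = 17450 km gives v_t = √[μ(2/r − 1/a_t)] = 0.97596 km/s.
Δv₁ = |v_t − v_c| = |0.97596 − 1.5667| = 0.5907 km/s.

Δv₁ = 590.7 m/s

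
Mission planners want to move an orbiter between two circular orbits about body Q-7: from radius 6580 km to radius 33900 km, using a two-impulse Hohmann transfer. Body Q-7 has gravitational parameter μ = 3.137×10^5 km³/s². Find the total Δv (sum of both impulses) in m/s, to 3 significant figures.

Δv = 3340 m/s

Semi-major axis of the transfer orbit: a_t = (6580 + 33900)/2 = 20240 km.
Circular speed at r₁: v₁ = √(μ/r₁) = √(3.137×10^5/6580) = 6.905 km/s.
Transfer-orbit speed at r₁ (vis-viva equation): v_p = √[μ(2/r₁ − 1/a_t)] = 8.936 km/s.
First burn Δv₁ = |v_p − v₁| = 2.031 km/s.
At r₂, v₂ = √(μ/r₂) = 3.042 km/s.
Transfer-orbit speed at r₂: v_a = √[μ(2/r₂ − 1/a_t)] = 1.734 km/s.
Second burn Δv₂ = |v₂ − v_a| = 1.308 km/s.
Δv = Δv₁ + Δv₂ = 2.031 + 1.308 = 3.339 km/s.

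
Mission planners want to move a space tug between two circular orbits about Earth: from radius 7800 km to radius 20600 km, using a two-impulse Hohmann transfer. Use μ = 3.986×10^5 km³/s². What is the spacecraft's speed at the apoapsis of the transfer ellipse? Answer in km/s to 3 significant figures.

v = 3.26 km/s

Semi-major axis of the transfer orbit: a_t = (7800 + 20600)/2 = 14200 km.
The apoapsis of the transfer ellipse is at r = 20600 km.
Applying v² = μ(2/r − 1/a_t): v = 3.260 km/s.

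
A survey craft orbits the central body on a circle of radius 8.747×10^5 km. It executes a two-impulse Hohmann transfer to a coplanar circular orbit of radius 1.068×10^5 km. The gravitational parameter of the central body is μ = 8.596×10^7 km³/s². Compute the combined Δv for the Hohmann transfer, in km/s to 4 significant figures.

Semi-major axis of the transfer orbit: a_t = (8.747×10^5 + 1.068×10^5)/2 = 4.9075×10^5 km.
Circular speed at r₁: v₁ = √(μ/r₁) = √(8.596×10^7/8.747×10^5) = 9.9133 km/s.
Transfer-orbit speed at r₁ (vis-viva): v_a = √[μ(2/r₁ − 1/a_t)] = 4.6246 km/s.
First burn Δv₁ = |v_a − v₁| = 5.2887 km/s.
At r₂, v₂ = √(μ/r₂) = 28.3702 km/s.
Transfer-orbit speed at r₂: v_p = √[μ(2/r₂ − 1/a_t)] = 37.8758 km/s.
Second burn Δv₂ = |v₂ − v_p| = 9.5056 km/s.
Total Δv = Δv₁ + Δv₂ = 14.79 km/s.

Δv = 14.79 km/s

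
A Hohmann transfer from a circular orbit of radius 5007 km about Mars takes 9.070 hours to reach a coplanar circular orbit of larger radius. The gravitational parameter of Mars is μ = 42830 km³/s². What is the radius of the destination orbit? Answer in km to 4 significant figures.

Transfer time t = 9.070 hours = 32652 s, and t = π√(a_t³/μ).
So a_t = (μ t²/π²)^(1/3) = (42830 × (32652)² / π²)^(1/3) = 16663 km.
Since a_t = (r₁ + r₂)/2, r₂ = 2a_t − r₁ = 2×16663 − 5007 = 28319 km.

r₂ = 28320 km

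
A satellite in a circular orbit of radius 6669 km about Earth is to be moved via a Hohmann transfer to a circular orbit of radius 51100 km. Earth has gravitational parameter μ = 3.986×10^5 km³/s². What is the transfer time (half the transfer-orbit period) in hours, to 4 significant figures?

t = 6.785 hours

Transfer-ellipse semi-major axis a_t = (r₁ + r₂)/2 = (6669 + 51100)/2 = 28884.5 km.
Transfer time t = π√(a_t³/μ) = π√((28884.5)³ / 3.986×10^5) = 24427 s.
Converting: 24427 s ÷ 3600 s/hour = 6.785 hours.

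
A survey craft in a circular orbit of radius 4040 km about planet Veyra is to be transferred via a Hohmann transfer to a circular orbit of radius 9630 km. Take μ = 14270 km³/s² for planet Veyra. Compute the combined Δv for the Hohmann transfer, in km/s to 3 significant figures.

Δv = 0.633 km/s

Semi-major axis of the transfer orbit: a_t = (4040 + 9630)/2 = 6835 km.
At r₁ the circular-orbit speed is v₁ = √(μ/r₁) = 1.8794 km/s.
Transfer-orbit speed at r₁ (v² = μ(2/r − 1/a)): v_p = √[μ(2/r₁ − 1/a_t)] = 2.2308 km/s.
First burn Δv₁ = |v_p − v₁| = 0.3514 km/s.
At r₂, v₂ = √(μ/r₂) = 1.2173 km/s.
Transfer-orbit speed at r₂: v_a = √[μ(2/r₂ − 1/a_t)] = 0.93588 km/s.
Second burn Δv₂ = |v₂ − v_a| = 0.2814 km/s.
Δv = Δv₁ + Δv₂ = 0.3514 + 0.2814 = 0.6328 km/s.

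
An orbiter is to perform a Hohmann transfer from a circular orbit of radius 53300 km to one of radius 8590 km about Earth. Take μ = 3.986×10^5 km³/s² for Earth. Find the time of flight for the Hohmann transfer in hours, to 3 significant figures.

Transfer-ellipse semi-major axis a_t = (r₁ + r₂)/2 = (53300 + 8590)/2 = 30945 km.
Half the transfer-orbit period gives t = π√(a_t³/μ) = 27087 s.
Converting: 27087 s ÷ 3600 s/hour = 7.52 hours.

t = 7.52 hours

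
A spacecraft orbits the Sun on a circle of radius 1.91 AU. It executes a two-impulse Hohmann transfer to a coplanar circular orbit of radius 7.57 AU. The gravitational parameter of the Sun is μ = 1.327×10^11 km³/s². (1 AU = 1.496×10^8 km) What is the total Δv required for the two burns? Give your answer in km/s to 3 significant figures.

In km: r₁ = 1.91 × 1.496×10^8 = 2.85736×10^8 km; r₂ = 7.57 × 1.496×10^8 = 1.132472×10^9 km.
The Hohmann ellipse has a_t = (r₁ + r₂)/2 = 7.09104×10^8 km.
Circular speed at r₁: v₁ = √(μ/r₁) = √(1.327×10^11/2.85736×10^8) = 21.550 km/s.
On the transfer ellipse at r₁, vis-viva gives v_p = √[μ(2/r₁ − 1/a_t)] = 27.234 km/s.
First burn Δv₁ = |v_p − v₁| = 5.684 km/s.
Circular speed at r₂: v₂ = √(μ/r₂) = 10.8248 km/s.
Transfer-orbit speed at r₂: v_a = √[μ(2/r₂ − 1/a_t)] = 6.87146 km/s.
Second burn Δv₂ = |v₂ − v_a| = 3.953 km/s.
Δv = Δv₁ + Δv₂ = 5.684 + 3.953 = 9.637 km/s.

Δv = 9.64 km/s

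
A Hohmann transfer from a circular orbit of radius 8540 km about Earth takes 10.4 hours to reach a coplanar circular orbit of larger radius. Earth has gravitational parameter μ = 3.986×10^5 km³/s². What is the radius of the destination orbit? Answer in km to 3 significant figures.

Transfer time t = 10.4 hours = 37440 s, and t = π√(a_t³/μ).
So a_t = (μ t²/π²)^(1/3) = (3.986×10^5 × (37440)² / π²)^(1/3) = 38398 km.
Since a_t = (r₁ + r₂)/2, r₂ = 2a_t − r₁ = 2×38398 − 8540 = 68256 km.

r₂ = 68300 km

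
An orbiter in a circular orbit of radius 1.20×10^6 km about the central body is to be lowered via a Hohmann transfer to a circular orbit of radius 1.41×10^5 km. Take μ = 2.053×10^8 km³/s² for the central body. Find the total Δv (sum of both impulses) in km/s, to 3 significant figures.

Semi-major axis of the transfer orbit: a_t = (1.200×10^6 + 1.410×10^5)/2 = 6.705×10^5 km.
Circular speed at r₁: v₁ = √(μ/r₁) = √(2.053×10^8/1.200×10^6) = 13.08 km/s.
Transfer-orbit speed at r₁ (v² = μ(2/r − 1/a)): v_a = √[μ(2/r₁ − 1/a_t)] = 5.998 km/s.
First burn Δv₁ = |v_a − v₁| = 7.082 km/s.
Circular speed at r₂: v₂ = √(μ/r₂) = 38.16 km/s.
Transfer-orbit speed at r₂: v_p = √[μ(2/r₂ − 1/a_t)] = 51.05 km/s.
Second burn Δv₂ = |v₂ − v_p| = 12.89 km/s.
Total Δv = Δv₁ + Δv₂ = 19.97 km/s.

Δv = 20.0 km/s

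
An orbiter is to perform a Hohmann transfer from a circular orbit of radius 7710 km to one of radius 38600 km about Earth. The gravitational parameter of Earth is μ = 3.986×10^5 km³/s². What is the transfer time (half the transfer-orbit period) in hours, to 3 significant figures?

t = 4.87 hours

Transfer-ellipse semi-major axis a_t = (r₁ + r₂)/2 = (7710 + 38600)/2 = 23155 km.
Half the transfer-orbit period gives t = π√(a_t³/μ) = 17530 s.
Converting: 17530 s ÷ 3600 s/hour = 4.87 hours.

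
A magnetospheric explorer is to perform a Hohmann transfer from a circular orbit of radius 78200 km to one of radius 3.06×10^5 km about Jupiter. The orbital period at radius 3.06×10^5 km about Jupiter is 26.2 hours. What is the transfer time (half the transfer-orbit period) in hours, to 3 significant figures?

From Kepler's third law T² = 4π²r³/μ at r = 3.06×10^5 km, T = 26.2 hours = 26.2 × 3600 s = 94320 s: μ = 4π²r³/T² = 1.27150×10^8 km³/s².
The Hohmann ellipse has a_t = (r₁ + r₂)/2 = 1.921×10^5 km.
Transfer time t = π√(a_t³/μ) = π√((1.921×10^5)³ / 1.27150×10^8) = 23460 s.
Converting: 23460 s ÷ 3600 s/hour = 6.52 hours.

t = 6.52 hours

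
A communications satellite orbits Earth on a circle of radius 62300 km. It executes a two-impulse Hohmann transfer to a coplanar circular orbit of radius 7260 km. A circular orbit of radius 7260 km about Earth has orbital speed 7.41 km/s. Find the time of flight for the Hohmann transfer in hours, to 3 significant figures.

t = 8.97 hours

From the circular-orbit relation v² = μ/r at r = 7260 km: μ = v²r = (7.41)² × 7260 = 3.98633×10^5 km³/s².
Semi-major axis of the transfer orbit: a_t = (62300 + 7260)/2 = 34780 km.
By Kepler's third law the transfer-orbit period is T = 2π√(a_t³/μ), so t = T/2 = 32274.4 s.
Converting: 32274.4 s ÷ 3600 s/hour = 8.97 hours.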